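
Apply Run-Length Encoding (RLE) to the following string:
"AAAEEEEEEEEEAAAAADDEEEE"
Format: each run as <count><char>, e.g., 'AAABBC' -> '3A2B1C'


Scanning runs left to right:
  i=0: run of 'A' x 3 -> '3A'
  i=3: run of 'E' x 9 -> '9E'
  i=12: run of 'A' x 5 -> '5A'
  i=17: run of 'D' x 2 -> '2D'
  i=19: run of 'E' x 4 -> '4E'

RLE = 3A9E5A2D4E


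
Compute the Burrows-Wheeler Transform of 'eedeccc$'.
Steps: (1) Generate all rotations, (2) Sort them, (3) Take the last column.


Rotations (sorted):
  0: $eedeccc -> last char: c
  1: c$eedecc -> last char: c
  2: cc$eedec -> last char: c
  3: ccc$eede -> last char: e
  4: deccc$ee -> last char: e
  5: eccc$eed -> last char: d
  6: edeccc$e -> last char: e
  7: eedeccc$ -> last char: $


BWT = ccceede$


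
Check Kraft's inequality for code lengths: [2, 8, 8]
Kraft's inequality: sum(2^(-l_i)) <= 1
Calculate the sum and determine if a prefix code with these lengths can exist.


Sum = 2^(-2) + 2^(-8) + 2^(-8)
    = 0.25 + 0.00390625 + 0.00390625
    = 66/256 = 0.2578125
Since 0.2578125 <= 1, Kraft's inequality IS satisfied.
A prefix code with these lengths CAN exist.

Kraft sum = 0.2578125. Satisfied.


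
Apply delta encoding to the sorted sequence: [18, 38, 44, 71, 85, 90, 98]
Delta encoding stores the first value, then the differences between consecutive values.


First value: 18
Deltas:
  38 - 18 = 20
  44 - 38 = 6
  71 - 44 = 27
  85 - 71 = 14
  90 - 85 = 5
  98 - 90 = 8


Delta encoded: [18, 20, 6, 27, 14, 5, 8]


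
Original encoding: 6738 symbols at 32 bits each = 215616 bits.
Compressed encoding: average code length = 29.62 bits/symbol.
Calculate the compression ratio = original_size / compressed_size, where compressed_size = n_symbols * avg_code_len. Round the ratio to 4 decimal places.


original_size = n_symbols * orig_bits = 6738 * 32 = 215616 bits
compressed_size = n_symbols * avg_code_len = 6738 * 29.62 = 199579.56 bits
ratio = original_size / compressed_size = 215616 / 199579.56 = 1.0804

Compression ratio = 1.0804


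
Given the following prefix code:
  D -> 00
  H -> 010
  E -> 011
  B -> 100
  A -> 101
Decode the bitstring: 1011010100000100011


Decoding step by step:
Bits 101 -> A
Bits 101 -> A
Bits 010 -> H
Bits 00 -> D
Bits 00 -> D
Bits 100 -> B
Bits 011 -> E


Decoded message: AAHDDBE


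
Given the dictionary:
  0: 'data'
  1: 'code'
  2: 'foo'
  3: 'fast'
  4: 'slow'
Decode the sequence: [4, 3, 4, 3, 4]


Look up each index in the dictionary:
  4 -> 'slow'
  3 -> 'fast'
  4 -> 'slow'
  3 -> 'fast'
  4 -> 'slow'

Decoded: "slow fast slow fast slow"


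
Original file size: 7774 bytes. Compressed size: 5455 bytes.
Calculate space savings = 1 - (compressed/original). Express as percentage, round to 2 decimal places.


ratio = compressed/original = 5455/7774 = 0.701698
savings = 1 - ratio = 1 - 0.701698 = 0.298302
as a percentage: 0.298302 * 100 = 29.83%

Space savings = 1 - 5455/7774 = 29.83%


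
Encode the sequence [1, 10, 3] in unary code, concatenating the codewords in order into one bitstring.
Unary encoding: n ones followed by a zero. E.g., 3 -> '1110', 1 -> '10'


Encode each number as n ones followed by a terminating 0:
  1 -> 10 (2 bits)
  10 -> 11111111110 (11 bits)
  3 -> 1110 (4 bits)
Total length = 2 + 11 + 4 = 17 bits.

Unary([1, 10, 3]) = 10111111111101110 (17 bits)


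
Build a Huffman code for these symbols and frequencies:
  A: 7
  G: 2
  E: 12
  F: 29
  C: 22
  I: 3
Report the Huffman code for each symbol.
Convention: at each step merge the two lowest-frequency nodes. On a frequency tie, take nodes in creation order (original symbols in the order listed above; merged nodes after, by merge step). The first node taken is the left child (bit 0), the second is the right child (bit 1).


Huffman tree construction:
Step 1: Merge G(2) + I(3) = 5
Step 2: Merge (G+I)(5) + A(7) = 12
Step 3: Merge E(12) + ((G+I)+A)(12) = 24
Step 4: Merge C(22) + (E+((G+I)+A))(24) = 46
Step 5: Merge F(29) + (C+(E+((G+I)+A)))(46) = 75
Read each symbol's code off the tree from the root (left child = 0, right child = 1).

Codes:
  A: 1111 (length 4)
  G: 11100 (length 5)
  E: 110 (length 3)
  F: 0 (length 1)
  C: 10 (length 2)
  I: 11101 (length 5)
Average code length: 162/75 = 2.1600 bits/symbol


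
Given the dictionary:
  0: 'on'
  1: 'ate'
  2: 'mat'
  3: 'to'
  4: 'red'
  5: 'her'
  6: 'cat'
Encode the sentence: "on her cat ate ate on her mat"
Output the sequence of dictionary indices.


Look up each word in the dictionary:
  'on' -> 0
  'her' -> 5
  'cat' -> 6
  'ate' -> 1
  'ate' -> 1
  'on' -> 0
  'her' -> 5
  'mat' -> 2

Encoded: [0, 5, 6, 1, 1, 0, 5, 2]


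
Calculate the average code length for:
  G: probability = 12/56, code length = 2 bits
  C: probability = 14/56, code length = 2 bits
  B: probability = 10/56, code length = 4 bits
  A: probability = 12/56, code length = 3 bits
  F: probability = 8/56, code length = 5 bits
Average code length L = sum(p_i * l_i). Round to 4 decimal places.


Weighted contributions p_i * l_i:
  G: (12/56) * 2 = 24/56
  C: (14/56) * 2 = 28/56
  B: (10/56) * 4 = 40/56
  A: (12/56) * 3 = 36/56
  F: (8/56) * 5 = 40/56
Sum = (24 + 28 + 40 + 36 + 40)/56 = 168/56

L = 168/56 = 3.0000 bits/symbol


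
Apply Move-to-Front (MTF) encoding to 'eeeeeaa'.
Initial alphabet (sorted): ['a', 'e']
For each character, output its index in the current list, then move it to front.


MTF encoding:
'e': index 1 in ['a', 'e'] -> ['e', 'a']
'e': index 0 in ['e', 'a'] -> ['e', 'a']
'e': index 0 in ['e', 'a'] -> ['e', 'a']
'e': index 0 in ['e', 'a'] -> ['e', 'a']
'e': index 0 in ['e', 'a'] -> ['e', 'a']
'a': index 1 in ['e', 'a'] -> ['a', 'e']
'a': index 0 in ['a', 'e'] -> ['a', 'e']


Output: [1, 0, 0, 0, 0, 1, 0]


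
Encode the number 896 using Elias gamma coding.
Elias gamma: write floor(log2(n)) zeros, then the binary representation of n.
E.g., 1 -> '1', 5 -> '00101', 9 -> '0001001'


num_bits = floor(log2(896)) + 1 = 10
leading_zeros = num_bits - 1 = 9
binary(896) = 1110000000

Elias gamma(896) = '000000000' + '1110000000' = 0000000001110000000 (19 bits)


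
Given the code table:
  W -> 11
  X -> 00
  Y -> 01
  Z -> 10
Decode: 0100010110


Decoding:
01 -> Y
00 -> X
01 -> Y
01 -> Y
10 -> Z


Result: YXYYZ


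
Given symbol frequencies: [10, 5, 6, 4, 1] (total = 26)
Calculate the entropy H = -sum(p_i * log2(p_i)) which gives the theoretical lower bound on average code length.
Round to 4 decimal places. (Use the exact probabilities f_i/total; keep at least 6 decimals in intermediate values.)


Per-symbol terms -p_i * log2(p_i) with p_i = f_i/26:
  p = 10/26 = 0.384615: log2(p) = -1.378512, -p*log2(p) = 0.530197
  p = 5/26 = 0.192308: log2(p) = -2.378512, -p*log2(p) = 0.457406
  p = 6/26 = 0.230769: log2(p) = -2.115477, -p*log2(p) = 0.488187
  p = 4/26 = 0.153846: log2(p) = -2.700440, -p*log2(p) = 0.415452
  p = 1/26 = 0.038462: log2(p) = -4.700440, -p*log2(p) = 0.180786
H = 0.530197 + 0.457406 + 0.488187 + 0.415452 + 0.180786 = 2.072028

H = 2.072 bits/symbol


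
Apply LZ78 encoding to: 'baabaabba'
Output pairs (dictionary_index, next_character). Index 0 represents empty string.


LZ78 encoding steps:
Dictionary: {0: ''}
Step 1: w='' (idx 0), next='b' -> output (0, 'b'), add 'b' as idx 1
Step 2: w='' (idx 0), next='a' -> output (0, 'a'), add 'a' as idx 2
Step 3: w='a' (idx 2), next='b' -> output (2, 'b'), add 'ab' as idx 3
Step 4: w='a' (idx 2), next='a' -> output (2, 'a'), add 'aa' as idx 4
Step 5: w='b' (idx 1), next='b' -> output (1, 'b'), add 'bb' as idx 5
Step 6: w='a' (idx 2), end of input -> output (2, '')


Encoded: [(0, 'b'), (0, 'a'), (2, 'b'), (2, 'a'), (1, 'b'), (2, '')]


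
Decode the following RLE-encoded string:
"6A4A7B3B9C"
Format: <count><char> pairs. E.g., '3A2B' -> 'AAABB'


Expanding each <count><char> pair:
  6A -> 'AAAAAA'
  4A -> 'AAAA'
  7B -> 'BBBBBBB'
  3B -> 'BBB'
  9C -> 'CCCCCCCCC'

Decoded = AAAAAAAAAABBBBBBBBBBCCCCCCCCC


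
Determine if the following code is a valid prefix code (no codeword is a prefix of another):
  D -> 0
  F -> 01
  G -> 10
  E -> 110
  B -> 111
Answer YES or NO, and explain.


Checking each pair (does one codeword prefix another?):
  D='0' vs F='01': prefix -- VIOLATION

NO -- this is NOT a valid prefix code. D (0) is a prefix of F (01).


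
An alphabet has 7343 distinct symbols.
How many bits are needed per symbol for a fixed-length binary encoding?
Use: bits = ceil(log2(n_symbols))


log2(7343) = 12.8422
Bracket: 2^12 = 4096 < 7343 <= 2^13 = 8192
So ceil(log2(7343)) = 13

bits = ceil(log2(7343)) = ceil(12.8422) = 13 bits


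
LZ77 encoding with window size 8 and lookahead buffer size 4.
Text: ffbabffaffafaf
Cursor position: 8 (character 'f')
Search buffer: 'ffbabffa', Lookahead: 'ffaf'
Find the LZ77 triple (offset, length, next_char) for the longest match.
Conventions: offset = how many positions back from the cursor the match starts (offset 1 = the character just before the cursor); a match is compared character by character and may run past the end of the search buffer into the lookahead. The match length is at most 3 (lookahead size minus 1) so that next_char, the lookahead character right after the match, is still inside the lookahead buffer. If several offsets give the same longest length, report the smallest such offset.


Try each offset into the search buffer:
  offset=1 (pos 7, char 'a'): match length 0
  offset=2 (pos 6, char 'f'): match length 1
  offset=3 (pos 5, char 'f'): match length 3
  offset=4 (pos 4, char 'b'): match length 0
  offset=5 (pos 3, char 'a'): match length 0
  offset=6 (pos 2, char 'b'): match length 0
  offset=7 (pos 1, char 'f'): match length 1
  offset=8 (pos 0, char 'f'): match length 2
Longest match has length 3 at offset 3.
next_char = character at position 8 + 3 = 11 -> 'f'

Best match: offset=3, length=3 (matching 'ffa' starting at position 5)
LZ77 triple: (3, 3, 'f')


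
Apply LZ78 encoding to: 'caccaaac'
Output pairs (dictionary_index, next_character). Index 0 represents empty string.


LZ78 encoding steps:
Dictionary: {0: ''}
Step 1: w='' (idx 0), next='c' -> output (0, 'c'), add 'c' as idx 1
Step 2: w='' (idx 0), next='a' -> output (0, 'a'), add 'a' as idx 2
Step 3: w='c' (idx 1), next='c' -> output (1, 'c'), add 'cc' as idx 3
Step 4: w='a' (idx 2), next='a' -> output (2, 'a'), add 'aa' as idx 4
Step 5: w='a' (idx 2), next='c' -> output (2, 'c'), add 'ac' as idx 5


Encoded: [(0, 'c'), (0, 'a'), (1, 'c'), (2, 'a'), (2, 'c')]


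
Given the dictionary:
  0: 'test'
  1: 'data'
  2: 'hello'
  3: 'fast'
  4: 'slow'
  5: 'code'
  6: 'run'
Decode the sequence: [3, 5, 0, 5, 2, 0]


Look up each index in the dictionary:
  3 -> 'fast'
  5 -> 'code'
  0 -> 'test'
  5 -> 'code'
  2 -> 'hello'
  0 -> 'test'

Decoded: "fast code test code hello test"


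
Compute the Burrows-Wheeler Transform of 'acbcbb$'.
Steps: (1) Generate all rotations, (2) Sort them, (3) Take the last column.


Rotations (sorted):
  0: $acbcbb -> last char: b
  1: acbcbb$ -> last char: $
  2: b$acbcb -> last char: b
  3: bb$acbc -> last char: c
  4: bcbb$ac -> last char: c
  5: cbb$acb -> last char: b
  6: cbcbb$a -> last char: a


BWT = b$bccba


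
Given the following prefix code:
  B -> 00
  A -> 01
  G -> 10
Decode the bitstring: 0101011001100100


Decoding step by step:
Bits 01 -> A
Bits 01 -> A
Bits 01 -> A
Bits 10 -> G
Bits 01 -> A
Bits 10 -> G
Bits 01 -> A
Bits 00 -> B


Decoded message: AAAGAGAB


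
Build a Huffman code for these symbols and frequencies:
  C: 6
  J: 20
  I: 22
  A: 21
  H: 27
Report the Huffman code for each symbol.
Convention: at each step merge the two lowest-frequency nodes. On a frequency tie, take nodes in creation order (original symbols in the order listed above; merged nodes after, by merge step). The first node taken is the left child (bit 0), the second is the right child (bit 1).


Huffman tree construction:
Step 1: Merge C(6) + J(20) = 26
Step 2: Merge A(21) + I(22) = 43
Step 3: Merge (C+J)(26) + H(27) = 53
Step 4: Merge (A+I)(43) + ((C+J)+H)(53) = 96
Read each symbol's code off the tree from the root (left child = 0, right child = 1).

Codes:
  C: 100 (length 3)
  J: 101 (length 3)
  I: 01 (length 2)
  A: 00 (length 2)
  H: 11 (length 2)
Average code length: 218/96 = 2.2708 bits/symbol


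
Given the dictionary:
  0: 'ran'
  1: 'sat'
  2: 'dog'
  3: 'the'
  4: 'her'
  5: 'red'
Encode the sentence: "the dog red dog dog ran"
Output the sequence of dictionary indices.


Look up each word in the dictionary:
  'the' -> 3
  'dog' -> 2
  'red' -> 5
  'dog' -> 2
  'dog' -> 2
  'ran' -> 0

Encoded: [3, 2, 5, 2, 2, 0]


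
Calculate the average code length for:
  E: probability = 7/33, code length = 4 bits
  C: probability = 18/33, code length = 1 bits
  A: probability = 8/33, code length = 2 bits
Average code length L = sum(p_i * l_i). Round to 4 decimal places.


Weighted contributions p_i * l_i:
  E: (7/33) * 4 = 28/33
  C: (18/33) * 1 = 18/33
  A: (8/33) * 2 = 16/33
Sum = (28 + 18 + 16)/33 = 62/33

L = 62/33 = 1.8788 bits/symbol


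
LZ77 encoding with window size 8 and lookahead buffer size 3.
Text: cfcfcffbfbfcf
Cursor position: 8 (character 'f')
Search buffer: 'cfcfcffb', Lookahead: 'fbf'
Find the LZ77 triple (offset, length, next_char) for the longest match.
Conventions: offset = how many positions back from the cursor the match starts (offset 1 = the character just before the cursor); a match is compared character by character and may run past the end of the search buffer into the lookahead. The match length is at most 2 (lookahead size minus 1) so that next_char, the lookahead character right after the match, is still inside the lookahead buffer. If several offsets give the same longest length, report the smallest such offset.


Try each offset into the search buffer:
  offset=1 (pos 7, char 'b'): match length 0
  offset=2 (pos 6, char 'f'): match length 2
  offset=3 (pos 5, char 'f'): match length 1
  offset=4 (pos 4, char 'c'): match length 0
  offset=5 (pos 3, char 'f'): match length 1
  offset=6 (pos 2, char 'c'): match length 0
  offset=7 (pos 1, char 'f'): match length 1
  offset=8 (pos 0, char 'c'): match length 0
Longest match has length 2 at offset 2.
next_char = character at position 8 + 2 = 10 -> 'f'

Best match: offset=2, length=2 (matching 'fb' starting at position 6)
LZ77 triple: (2, 2, 'f')


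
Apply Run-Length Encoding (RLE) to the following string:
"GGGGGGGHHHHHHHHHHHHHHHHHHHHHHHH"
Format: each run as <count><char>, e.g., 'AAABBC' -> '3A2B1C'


Scanning runs left to right:
  i=0: run of 'G' x 7 -> '7G'
  i=7: run of 'H' x 24 -> '24H'

RLE = 7G24H


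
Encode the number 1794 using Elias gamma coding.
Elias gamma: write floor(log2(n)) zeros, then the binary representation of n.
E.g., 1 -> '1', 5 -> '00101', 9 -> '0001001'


num_bits = floor(log2(1794)) + 1 = 11
leading_zeros = num_bits - 1 = 10
binary(1794) = 11100000010

Elias gamma(1794) = '0000000000' + '11100000010' = 000000000011100000010 (21 bits)


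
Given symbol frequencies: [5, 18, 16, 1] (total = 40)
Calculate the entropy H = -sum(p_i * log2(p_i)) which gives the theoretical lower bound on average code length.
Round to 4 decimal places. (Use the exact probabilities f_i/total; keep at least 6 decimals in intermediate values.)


Per-symbol terms -p_i * log2(p_i) with p_i = f_i/40:
  p = 5/40 = 0.125000: log2(p) = -3.000000, -p*log2(p) = 0.375000
  p = 18/40 = 0.450000: log2(p) = -1.152003, -p*log2(p) = 0.518401
  p = 16/40 = 0.400000: log2(p) = -1.321928, -p*log2(p) = 0.528771
  p = 1/40 = 0.025000: log2(p) = -5.321928, -p*log2(p) = 0.133048
H = 0.375000 + 0.518401 + 0.528771 + 0.133048 = 1.555220

H = 1.5552 bits/symbol


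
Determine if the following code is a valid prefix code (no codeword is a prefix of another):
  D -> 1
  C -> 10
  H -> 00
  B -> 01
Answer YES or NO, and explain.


Checking each pair (does one codeword prefix another?):
  D='1' vs C='10': prefix -- VIOLATION

NO -- this is NOT a valid prefix code. D (1) is a prefix of C (10).


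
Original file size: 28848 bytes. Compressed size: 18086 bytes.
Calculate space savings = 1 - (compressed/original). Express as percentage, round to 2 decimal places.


ratio = compressed/original = 18086/28848 = 0.626941
savings = 1 - ratio = 1 - 0.626941 = 0.373059
as a percentage: 0.373059 * 100 = 37.31%

Space savings = 1 - 18086/28848 = 37.31%


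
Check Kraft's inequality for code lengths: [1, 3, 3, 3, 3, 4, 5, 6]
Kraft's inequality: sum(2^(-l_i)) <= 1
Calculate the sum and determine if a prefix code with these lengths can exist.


Sum = 2^(-1) + 2^(-3) + 2^(-3) + 2^(-3) + 2^(-3) + 2^(-4) + 2^(-5) + 2^(-6)
    = 0.5 + 0.125 + 0.125 + 0.125 + 0.125 + 0.0625 + 0.03125 + 0.015625
    = 71/64 = 1.109375
Since 1.109375 > 1, Kraft's inequality is NOT satisfied.
A prefix code with these lengths CANNOT exist.

Kraft sum = 1.109375. Not satisfied.


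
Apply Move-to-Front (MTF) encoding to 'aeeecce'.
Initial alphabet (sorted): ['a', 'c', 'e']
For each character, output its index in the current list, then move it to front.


MTF encoding:
'a': index 0 in ['a', 'c', 'e'] -> ['a', 'c', 'e']
'e': index 2 in ['a', 'c', 'e'] -> ['e', 'a', 'c']
'e': index 0 in ['e', 'a', 'c'] -> ['e', 'a', 'c']
'e': index 0 in ['e', 'a', 'c'] -> ['e', 'a', 'c']
'c': index 2 in ['e', 'a', 'c'] -> ['c', 'e', 'a']
'c': index 0 in ['c', 'e', 'a'] -> ['c', 'e', 'a']
'e': index 1 in ['c', 'e', 'a'] -> ['e', 'c', 'a']


Output: [0, 2, 0, 0, 2, 0, 1]


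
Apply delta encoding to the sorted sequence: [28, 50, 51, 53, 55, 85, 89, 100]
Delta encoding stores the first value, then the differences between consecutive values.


First value: 28
Deltas:
  50 - 28 = 22
  51 - 50 = 1
  53 - 51 = 2
  55 - 53 = 2
  85 - 55 = 30
  89 - 85 = 4
  100 - 89 = 11


Delta encoded: [28, 22, 1, 2, 2, 30, 4, 11]


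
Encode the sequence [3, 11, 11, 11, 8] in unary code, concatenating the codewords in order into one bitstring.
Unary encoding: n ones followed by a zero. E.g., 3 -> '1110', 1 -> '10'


Encode each number as n ones followed by a terminating 0:
  3 -> 1110 (4 bits)
  11 -> 111111111110 (12 bits)
  11 -> 111111111110 (12 bits)
  11 -> 111111111110 (12 bits)
  8 -> 111111110 (9 bits)
Total length = 4 + 12 + 12 + 12 + 9 = 49 bits.

Unary([3, 11, 11, 11, 8]) = 1110111111111110111111111110111111111110111111110 (49 bits)


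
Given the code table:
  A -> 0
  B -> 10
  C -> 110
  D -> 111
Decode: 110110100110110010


Decoding:
110 -> C
110 -> C
10 -> B
0 -> A
110 -> C
110 -> C
0 -> A
10 -> B


Result: CCBACCAB


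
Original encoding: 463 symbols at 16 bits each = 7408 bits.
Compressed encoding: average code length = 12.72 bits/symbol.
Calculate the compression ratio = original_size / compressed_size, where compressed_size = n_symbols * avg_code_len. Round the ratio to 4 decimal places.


original_size = n_symbols * orig_bits = 463 * 16 = 7408 bits
compressed_size = n_symbols * avg_code_len = 463 * 12.72 = 5889.36 bits
ratio = original_size / compressed_size = 7408 / 5889.36 = 1.2579

Compression ratio = 1.2579


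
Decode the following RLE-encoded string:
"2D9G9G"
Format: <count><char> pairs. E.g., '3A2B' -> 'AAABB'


Expanding each <count><char> pair:
  2D -> 'DD'
  9G -> 'GGGGGGGGG'
  9G -> 'GGGGGGGGG'

Decoded = DDGGGGGGGGGGGGGGGGGG


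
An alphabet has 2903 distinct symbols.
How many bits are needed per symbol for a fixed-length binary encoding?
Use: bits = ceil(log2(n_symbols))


log2(2903) = 11.5033
Bracket: 2^11 = 2048 < 2903 <= 2^12 = 4096
So ceil(log2(2903)) = 12

bits = ceil(log2(2903)) = ceil(11.5033) = 12 bits


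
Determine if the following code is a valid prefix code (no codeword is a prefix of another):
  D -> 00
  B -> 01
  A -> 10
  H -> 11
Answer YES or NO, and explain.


Checking each pair (does one codeword prefix another?):
  D='00' vs B='01': no prefix
  D='00' vs A='10': no prefix
  D='00' vs H='11': no prefix
  B='01' vs D='00': no prefix
  B='01' vs A='10': no prefix
  B='01' vs H='11': no prefix
  A='10' vs D='00': no prefix
  A='10' vs B='01': no prefix
  A='10' vs H='11': no prefix
  H='11' vs D='00': no prefix
  H='11' vs B='01': no prefix
  H='11' vs A='10': no prefix
No violation found over all pairs.

YES -- this is a valid prefix code. No codeword is a prefix of any other codeword.


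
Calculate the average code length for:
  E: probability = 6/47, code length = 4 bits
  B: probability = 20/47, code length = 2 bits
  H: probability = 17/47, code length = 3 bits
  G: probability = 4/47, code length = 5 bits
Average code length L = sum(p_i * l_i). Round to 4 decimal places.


Weighted contributions p_i * l_i:
  E: (6/47) * 4 = 24/47
  B: (20/47) * 2 = 40/47
  H: (17/47) * 3 = 51/47
  G: (4/47) * 5 = 20/47
Sum = (24 + 40 + 51 + 20)/47 = 135/47

L = 135/47 = 2.8723 bits/symbol


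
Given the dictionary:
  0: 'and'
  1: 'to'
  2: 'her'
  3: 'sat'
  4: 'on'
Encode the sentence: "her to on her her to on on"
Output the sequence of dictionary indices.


Look up each word in the dictionary:
  'her' -> 2
  'to' -> 1
  'on' -> 4
  'her' -> 2
  'her' -> 2
  'to' -> 1
  'on' -> 4
  'on' -> 4

Encoded: [2, 1, 4, 2, 2, 1, 4, 4]


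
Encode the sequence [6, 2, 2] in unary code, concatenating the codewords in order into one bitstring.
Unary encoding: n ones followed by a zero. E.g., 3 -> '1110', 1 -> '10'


Encode each number as n ones followed by a terminating 0:
  6 -> 1111110 (7 bits)
  2 -> 110 (3 bits)
  2 -> 110 (3 bits)
Total length = 7 + 3 + 3 = 13 bits.

Unary([6, 2, 2]) = 1111110110110 (13 bits)


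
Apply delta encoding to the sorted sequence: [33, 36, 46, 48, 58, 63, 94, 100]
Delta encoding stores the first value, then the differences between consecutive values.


First value: 33
Deltas:
  36 - 33 = 3
  46 - 36 = 10
  48 - 46 = 2
  58 - 48 = 10
  63 - 58 = 5
  94 - 63 = 31
  100 - 94 = 6


Delta encoded: [33, 3, 10, 2, 10, 5, 31, 6]


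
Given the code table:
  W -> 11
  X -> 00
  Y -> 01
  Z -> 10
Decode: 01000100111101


Decoding:
01 -> Y
00 -> X
01 -> Y
00 -> X
11 -> W
11 -> W
01 -> Y


Result: YXYXWWY


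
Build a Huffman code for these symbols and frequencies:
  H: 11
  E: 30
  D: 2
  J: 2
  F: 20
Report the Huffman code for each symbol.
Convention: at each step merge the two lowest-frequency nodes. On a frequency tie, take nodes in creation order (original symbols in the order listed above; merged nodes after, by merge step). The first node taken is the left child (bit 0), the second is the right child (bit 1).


Huffman tree construction:
Step 1: Merge D(2) + J(2) = 4
Step 2: Merge (D+J)(4) + H(11) = 15
Step 3: Merge ((D+J)+H)(15) + F(20) = 35
Step 4: Merge E(30) + (((D+J)+H)+F)(35) = 65
Read each symbol's code off the tree from the root (left child = 0, right child = 1).

Codes:
  H: 101 (length 3)
  E: 0 (length 1)
  D: 1000 (length 4)
  J: 1001 (length 4)
  F: 11 (length 2)
Average code length: 119/65 = 1.8308 bits/symbol


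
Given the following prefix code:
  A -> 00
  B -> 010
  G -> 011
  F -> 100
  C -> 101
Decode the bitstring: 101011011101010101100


Decoding step by step:
Bits 101 -> C
Bits 011 -> G
Bits 011 -> G
Bits 101 -> C
Bits 010 -> B
Bits 101 -> C
Bits 100 -> F


Decoded message: CGGCBCF


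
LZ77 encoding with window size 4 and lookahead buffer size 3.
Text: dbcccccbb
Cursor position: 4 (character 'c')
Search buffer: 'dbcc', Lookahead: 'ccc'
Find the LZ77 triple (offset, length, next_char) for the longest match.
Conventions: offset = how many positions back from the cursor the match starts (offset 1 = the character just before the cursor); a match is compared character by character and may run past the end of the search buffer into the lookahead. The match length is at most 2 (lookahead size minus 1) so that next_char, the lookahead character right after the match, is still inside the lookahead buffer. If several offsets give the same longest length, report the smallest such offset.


Try each offset into the search buffer:
  offset=1 (pos 3, char 'c'): match length 2
  offset=2 (pos 2, char 'c'): match length 2
  offset=3 (pos 1, char 'b'): match length 0
  offset=4 (pos 0, char 'd'): match length 0
Longest match has length 2, found at offsets 1, 2; take the smallest, offset 1.
next_char = character at position 4 + 2 = 6 -> 'c'

Best match: offset=1, length=2 (matching 'cc' starting at position 3)
LZ77 triple: (1, 2, 'c')


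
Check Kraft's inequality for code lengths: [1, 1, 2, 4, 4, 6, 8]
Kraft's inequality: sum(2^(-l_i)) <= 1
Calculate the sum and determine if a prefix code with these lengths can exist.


Sum = 2^(-1) + 2^(-1) + 2^(-2) + 2^(-4) + 2^(-4) + 2^(-6) + 2^(-8)
    = 0.5 + 0.5 + 0.25 + 0.0625 + 0.0625 + 0.015625 + 0.00390625
    = 357/256 = 1.39453125
Since 1.39453125 > 1, Kraft's inequality is NOT satisfied.
A prefix code with these lengths CANNOT exist.

Kraft sum = 1.39453125. Not satisfied.


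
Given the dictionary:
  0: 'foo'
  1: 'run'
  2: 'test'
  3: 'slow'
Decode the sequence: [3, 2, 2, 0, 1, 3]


Look up each index in the dictionary:
  3 -> 'slow'
  2 -> 'test'
  2 -> 'test'
  0 -> 'foo'
  1 -> 'run'
  3 -> 'slow'

Decoded: "slow test test foo run slow"


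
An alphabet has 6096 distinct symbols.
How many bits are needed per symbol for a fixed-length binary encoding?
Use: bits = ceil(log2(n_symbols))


log2(6096) = 12.5736
Bracket: 2^12 = 4096 < 6096 <= 2^13 = 8192
So ceil(log2(6096)) = 13

bits = ceil(log2(6096)) = ceil(12.5736) = 13 bits


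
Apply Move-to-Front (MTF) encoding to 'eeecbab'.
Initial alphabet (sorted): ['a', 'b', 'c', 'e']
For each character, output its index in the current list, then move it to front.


MTF encoding:
'e': index 3 in ['a', 'b', 'c', 'e'] -> ['e', 'a', 'b', 'c']
'e': index 0 in ['e', 'a', 'b', 'c'] -> ['e', 'a', 'b', 'c']
'e': index 0 in ['e', 'a', 'b', 'c'] -> ['e', 'a', 'b', 'c']
'c': index 3 in ['e', 'a', 'b', 'c'] -> ['c', 'e', 'a', 'b']
'b': index 3 in ['c', 'e', 'a', 'b'] -> ['b', 'c', 'e', 'a']
'a': index 3 in ['b', 'c', 'e', 'a'] -> ['a', 'b', 'c', 'e']
'b': index 1 in ['a', 'b', 'c', 'e'] -> ['b', 'a', 'c', 'e']


Output: [3, 0, 0, 3, 3, 3, 1]


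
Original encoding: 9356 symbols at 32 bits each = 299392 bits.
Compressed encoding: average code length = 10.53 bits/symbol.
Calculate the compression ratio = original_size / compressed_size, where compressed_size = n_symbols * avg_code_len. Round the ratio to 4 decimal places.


original_size = n_symbols * orig_bits = 9356 * 32 = 299392 bits
compressed_size = n_symbols * avg_code_len = 9356 * 10.53 = 98518.68 bits
ratio = original_size / compressed_size = 299392 / 98518.68 = 3.0389

Compression ratio = 3.0389


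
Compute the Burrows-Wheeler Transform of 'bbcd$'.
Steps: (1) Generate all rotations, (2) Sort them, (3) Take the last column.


Rotations (sorted):
  0: $bbcd -> last char: d
  1: bbcd$ -> last char: $
  2: bcd$b -> last char: b
  3: cd$bb -> last char: b
  4: d$bbc -> last char: c


BWT = d$bbc


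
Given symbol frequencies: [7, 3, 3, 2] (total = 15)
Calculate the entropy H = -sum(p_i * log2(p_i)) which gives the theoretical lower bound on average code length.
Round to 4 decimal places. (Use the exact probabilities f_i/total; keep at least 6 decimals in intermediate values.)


Per-symbol terms -p_i * log2(p_i) with p_i = f_i/15:
  p = 7/15 = 0.466667: log2(p) = -1.099536, -p*log2(p) = 0.513117
  p = 3/15 = 0.200000: log2(p) = -2.321928, -p*log2(p) = 0.464386
  p = 3/15 = 0.200000: log2(p) = -2.321928, -p*log2(p) = 0.464386
  p = 2/15 = 0.133333: log2(p) = -2.906891, -p*log2(p) = 0.387585
H = 0.513117 + 0.464386 + 0.464386 + 0.387585 = 1.829474

H = 1.8295 bits/symbol


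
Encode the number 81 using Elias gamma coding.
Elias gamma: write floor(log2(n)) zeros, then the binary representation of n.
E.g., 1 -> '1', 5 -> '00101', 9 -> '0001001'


num_bits = floor(log2(81)) + 1 = 7
leading_zeros = num_bits - 1 = 6
binary(81) = 1010001

Elias gamma(81) = '000000' + '1010001' = 0000001010001 (13 bits)


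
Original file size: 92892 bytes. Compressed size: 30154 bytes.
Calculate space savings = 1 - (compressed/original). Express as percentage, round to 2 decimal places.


ratio = compressed/original = 30154/92892 = 0.324614
savings = 1 - ratio = 1 - 0.324614 = 0.675386
as a percentage: 0.675386 * 100 = 67.54%

Space savings = 1 - 30154/92892 = 67.54%


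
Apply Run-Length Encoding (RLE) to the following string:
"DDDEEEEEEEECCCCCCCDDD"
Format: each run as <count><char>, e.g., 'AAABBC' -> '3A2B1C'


Scanning runs left to right:
  i=0: run of 'D' x 3 -> '3D'
  i=3: run of 'E' x 8 -> '8E'
  i=11: run of 'C' x 7 -> '7C'
  i=18: run of 'D' x 3 -> '3D'

RLE = 3D8E7C3D


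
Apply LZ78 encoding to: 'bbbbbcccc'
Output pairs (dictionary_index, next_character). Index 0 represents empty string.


LZ78 encoding steps:
Dictionary: {0: ''}
Step 1: w='' (idx 0), next='b' -> output (0, 'b'), add 'b' as idx 1
Step 2: w='b' (idx 1), next='b' -> output (1, 'b'), add 'bb' as idx 2
Step 3: w='bb' (idx 2), next='c' -> output (2, 'c'), add 'bbc' as idx 3
Step 4: w='' (idx 0), next='c' -> output (0, 'c'), add 'c' as idx 4
Step 5: w='c' (idx 4), next='c' -> output (4, 'c'), add 'cc' as idx 5


Encoded: [(0, 'b'), (1, 'b'), (2, 'c'), (0, 'c'), (4, 'c')]


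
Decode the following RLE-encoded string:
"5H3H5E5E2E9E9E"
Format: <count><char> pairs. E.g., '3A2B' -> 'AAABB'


Expanding each <count><char> pair:
  5H -> 'HHHHH'
  3H -> 'HHH'
  5E -> 'EEEEE'
  5E -> 'EEEEE'
  2E -> 'EE'
  9E -> 'EEEEEEEEE'
  9E -> 'EEEEEEEEE'

Decoded = HHHHHHHHEEEEEEEEEEEEEEEEEEEEEEEEEEEEEE


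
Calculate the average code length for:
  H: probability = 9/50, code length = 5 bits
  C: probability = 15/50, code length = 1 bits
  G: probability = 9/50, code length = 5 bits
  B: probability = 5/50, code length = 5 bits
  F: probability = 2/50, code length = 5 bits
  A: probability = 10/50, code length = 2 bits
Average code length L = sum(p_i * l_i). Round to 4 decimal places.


Weighted contributions p_i * l_i:
  H: (9/50) * 5 = 45/50
  C: (15/50) * 1 = 15/50
  G: (9/50) * 5 = 45/50
  B: (5/50) * 5 = 25/50
  F: (2/50) * 5 = 10/50
  A: (10/50) * 2 = 20/50
Sum = (45 + 15 + 45 + 25 + 10 + 20)/50 = 160/50

L = 160/50 = 3.2000 bits/symbol


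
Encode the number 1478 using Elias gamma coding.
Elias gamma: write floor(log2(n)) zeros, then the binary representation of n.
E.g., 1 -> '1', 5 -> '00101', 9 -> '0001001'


num_bits = floor(log2(1478)) + 1 = 11
leading_zeros = num_bits - 1 = 10
binary(1478) = 10111000110

Elias gamma(1478) = '0000000000' + '10111000110' = 000000000010111000110 (21 bits)


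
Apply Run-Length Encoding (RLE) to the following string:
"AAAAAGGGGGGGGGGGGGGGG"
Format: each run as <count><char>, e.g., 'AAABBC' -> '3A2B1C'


Scanning runs left to right:
  i=0: run of 'A' x 5 -> '5A'
  i=5: run of 'G' x 16 -> '16G'

RLE = 5A16G


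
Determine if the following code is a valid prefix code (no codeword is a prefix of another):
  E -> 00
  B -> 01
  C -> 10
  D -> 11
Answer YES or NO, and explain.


Checking each pair (does one codeword prefix another?):
  E='00' vs B='01': no prefix
  E='00' vs C='10': no prefix
  E='00' vs D='11': no prefix
  B='01' vs E='00': no prefix
  B='01' vs C='10': no prefix
  B='01' vs D='11': no prefix
  C='10' vs E='00': no prefix
  C='10' vs B='01': no prefix
  C='10' vs D='11': no prefix
  D='11' vs E='00': no prefix
  D='11' vs B='01': no prefix
  D='11' vs C='10': no prefix
No violation found over all pairs.

YES -- this is a valid prefix code. No codeword is a prefix of any other codeword.


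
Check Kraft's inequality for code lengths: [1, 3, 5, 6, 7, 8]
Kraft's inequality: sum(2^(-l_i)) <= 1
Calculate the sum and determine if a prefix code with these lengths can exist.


Sum = 2^(-1) + 2^(-3) + 2^(-5) + 2^(-6) + 2^(-7) + 2^(-8)
    = 0.5 + 0.125 + 0.03125 + 0.015625 + 0.0078125 + 0.00390625
    = 175/256 = 0.68359375
Since 0.68359375 <= 1, Kraft's inequality IS satisfied.
A prefix code with these lengths CAN exist.

Kraft sum = 0.68359375. Satisfied.


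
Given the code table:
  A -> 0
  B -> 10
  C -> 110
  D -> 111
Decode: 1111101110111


Decoding:
111 -> D
110 -> C
111 -> D
0 -> A
111 -> D


Result: DCDAD


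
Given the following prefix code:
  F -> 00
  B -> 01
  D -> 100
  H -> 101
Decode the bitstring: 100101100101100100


Decoding step by step:
Bits 100 -> D
Bits 101 -> H
Bits 100 -> D
Bits 101 -> H
Bits 100 -> D
Bits 100 -> D


Decoded message: DHDHDD


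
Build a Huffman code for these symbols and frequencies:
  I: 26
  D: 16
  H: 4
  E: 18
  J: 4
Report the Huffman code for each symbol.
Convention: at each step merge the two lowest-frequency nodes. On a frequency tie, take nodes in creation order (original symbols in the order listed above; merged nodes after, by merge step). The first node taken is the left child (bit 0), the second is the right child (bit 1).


Huffman tree construction:
Step 1: Merge H(4) + J(4) = 8
Step 2: Merge (H+J)(8) + D(16) = 24
Step 3: Merge E(18) + ((H+J)+D)(24) = 42
Step 4: Merge I(26) + (E+((H+J)+D))(42) = 68
Read each symbol's code off the tree from the root (left child = 0, right child = 1).

Codes:
  I: 0 (length 1)
  D: 111 (length 3)
  H: 1100 (length 4)
  E: 10 (length 2)
  J: 1101 (length 4)
Average code length: 142/68 = 2.0882 bits/symbol


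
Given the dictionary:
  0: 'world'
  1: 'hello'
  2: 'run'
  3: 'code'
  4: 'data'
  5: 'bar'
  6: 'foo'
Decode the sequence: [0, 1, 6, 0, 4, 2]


Look up each index in the dictionary:
  0 -> 'world'
  1 -> 'hello'
  6 -> 'foo'
  0 -> 'world'
  4 -> 'data'
  2 -> 'run'

Decoded: "world hello foo world data run"


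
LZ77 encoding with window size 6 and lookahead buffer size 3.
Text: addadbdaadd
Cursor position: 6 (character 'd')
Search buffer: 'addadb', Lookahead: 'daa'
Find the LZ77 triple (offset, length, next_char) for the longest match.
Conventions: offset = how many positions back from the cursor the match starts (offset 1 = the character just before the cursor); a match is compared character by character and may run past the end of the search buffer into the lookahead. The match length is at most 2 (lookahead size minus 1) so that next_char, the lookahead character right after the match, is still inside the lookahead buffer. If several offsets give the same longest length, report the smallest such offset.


Try each offset into the search buffer:
  offset=1 (pos 5, char 'b'): match length 0
  offset=2 (pos 4, char 'd'): match length 1
  offset=3 (pos 3, char 'a'): match length 0
  offset=4 (pos 2, char 'd'): match length 2
  offset=5 (pos 1, char 'd'): match length 1
  offset=6 (pos 0, char 'a'): match length 0
Longest match has length 2 at offset 4.
next_char = character at position 6 + 2 = 8 -> 'a'

Best match: offset=4, length=2 (matching 'da' starting at position 2)
LZ77 triple: (4, 2, 'a')


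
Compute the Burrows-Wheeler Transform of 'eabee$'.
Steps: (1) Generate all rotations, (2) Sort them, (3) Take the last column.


Rotations (sorted):
  0: $eabee -> last char: e
  1: abee$e -> last char: e
  2: bee$ea -> last char: a
  3: e$eabe -> last char: e
  4: eabee$ -> last char: $
  5: ee$eab -> last char: b


BWT = eeae$b


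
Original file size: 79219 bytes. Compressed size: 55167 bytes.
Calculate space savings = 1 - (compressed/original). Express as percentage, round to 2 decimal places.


ratio = compressed/original = 55167/79219 = 0.696386
savings = 1 - ratio = 1 - 0.696386 = 0.303614
as a percentage: 0.303614 * 100 = 30.36%

Space savings = 1 - 55167/79219 = 30.36%


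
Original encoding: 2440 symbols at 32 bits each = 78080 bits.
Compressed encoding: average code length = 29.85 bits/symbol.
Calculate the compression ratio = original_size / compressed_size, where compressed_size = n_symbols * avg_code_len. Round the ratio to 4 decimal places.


original_size = n_symbols * orig_bits = 2440 * 32 = 78080 bits
compressed_size = n_symbols * avg_code_len = 2440 * 29.85 = 72834.0 bits
ratio = original_size / compressed_size = 78080 / 72834.0 = 1.072

Compression ratio = 1.072


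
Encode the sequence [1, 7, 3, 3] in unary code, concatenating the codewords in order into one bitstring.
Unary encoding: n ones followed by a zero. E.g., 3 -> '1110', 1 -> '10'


Encode each number as n ones followed by a terminating 0:
  1 -> 10 (2 bits)
  7 -> 11111110 (8 bits)
  3 -> 1110 (4 bits)
  3 -> 1110 (4 bits)
Total length = 2 + 8 + 4 + 4 = 18 bits.

Unary([1, 7, 3, 3]) = 101111111011101110 (18 bits)


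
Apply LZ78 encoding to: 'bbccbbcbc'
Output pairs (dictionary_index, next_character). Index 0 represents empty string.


LZ78 encoding steps:
Dictionary: {0: ''}
Step 1: w='' (idx 0), next='b' -> output (0, 'b'), add 'b' as idx 1
Step 2: w='b' (idx 1), next='c' -> output (1, 'c'), add 'bc' as idx 2
Step 3: w='' (idx 0), next='c' -> output (0, 'c'), add 'c' as idx 3
Step 4: w='b' (idx 1), next='b' -> output (1, 'b'), add 'bb' as idx 4
Step 5: w='c' (idx 3), next='b' -> output (3, 'b'), add 'cb' as idx 5
Step 6: w='c' (idx 3), end of input -> output (3, '')


Encoded: [(0, 'b'), (1, 'c'), (0, 'c'), (1, 'b'), (3, 'b'), (3, '')]


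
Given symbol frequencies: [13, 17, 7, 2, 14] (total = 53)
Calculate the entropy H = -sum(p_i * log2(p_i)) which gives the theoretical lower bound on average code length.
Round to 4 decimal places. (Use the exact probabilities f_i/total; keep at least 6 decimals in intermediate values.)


Per-symbol terms -p_i * log2(p_i) with p_i = f_i/53:
  p = 13/53 = 0.245283: log2(p) = -2.027481, -p*log2(p) = 0.497307
  p = 17/53 = 0.320755: log2(p) = -1.640458, -p*log2(p) = 0.526185
  p = 7/53 = 0.132075: log2(p) = -2.920566, -p*log2(p) = 0.385735
  p = 2/53 = 0.037736: log2(p) = -4.727920, -p*log2(p) = 0.178412
  p = 14/53 = 0.264151: log2(p) = -1.920566, -p*log2(p) = 0.507319
H = 0.497307 + 0.526185 + 0.385735 + 0.178412 + 0.507319 = 2.094958

H = 2.095 bits/symbol


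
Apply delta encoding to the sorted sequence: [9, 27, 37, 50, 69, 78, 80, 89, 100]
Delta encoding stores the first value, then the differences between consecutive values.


First value: 9
Deltas:
  27 - 9 = 18
  37 - 27 = 10
  50 - 37 = 13
  69 - 50 = 19
  78 - 69 = 9
  80 - 78 = 2
  89 - 80 = 9
  100 - 89 = 11


Delta encoded: [9, 18, 10, 13, 19, 9, 2, 9, 11]


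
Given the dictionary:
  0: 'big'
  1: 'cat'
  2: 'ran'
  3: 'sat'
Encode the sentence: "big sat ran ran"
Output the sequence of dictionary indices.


Look up each word in the dictionary:
  'big' -> 0
  'sat' -> 3
  'ran' -> 2
  'ran' -> 2

Encoded: [0, 3, 2, 2]


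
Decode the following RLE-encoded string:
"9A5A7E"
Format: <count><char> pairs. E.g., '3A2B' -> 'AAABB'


Expanding each <count><char> pair:
  9A -> 'AAAAAAAAA'
  5A -> 'AAAAA'
  7E -> 'EEEEEEE'

Decoded = AAAAAAAAAAAAAAEEEEEEE


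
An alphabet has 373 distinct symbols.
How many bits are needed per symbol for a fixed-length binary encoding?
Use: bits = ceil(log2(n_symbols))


log2(373) = 8.543
Bracket: 2^8 = 256 < 373 <= 2^9 = 512
So ceil(log2(373)) = 9

bits = ceil(log2(373)) = ceil(8.543) = 9 bits


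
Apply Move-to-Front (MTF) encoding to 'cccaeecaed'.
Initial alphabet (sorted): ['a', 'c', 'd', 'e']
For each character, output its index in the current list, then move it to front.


MTF encoding:
'c': index 1 in ['a', 'c', 'd', 'e'] -> ['c', 'a', 'd', 'e']
'c': index 0 in ['c', 'a', 'd', 'e'] -> ['c', 'a', 'd', 'e']
'c': index 0 in ['c', 'a', 'd', 'e'] -> ['c', 'a', 'd', 'e']
'a': index 1 in ['c', 'a', 'd', 'e'] -> ['a', 'c', 'd', 'e']
'e': index 3 in ['a', 'c', 'd', 'e'] -> ['e', 'a', 'c', 'd']
'e': index 0 in ['e', 'a', 'c', 'd'] -> ['e', 'a', 'c', 'd']
'c': index 2 in ['e', 'a', 'c', 'd'] -> ['c', 'e', 'a', 'd']
'a': index 2 in ['c', 'e', 'a', 'd'] -> ['a', 'c', 'e', 'd']
'e': index 2 in ['a', 'c', 'e', 'd'] -> ['e', 'a', 'c', 'd']
'd': index 3 in ['e', 'a', 'c', 'd'] -> ['d', 'e', 'a', 'c']


Output: [1, 0, 0, 1, 3, 0, 2, 2, 2, 3]


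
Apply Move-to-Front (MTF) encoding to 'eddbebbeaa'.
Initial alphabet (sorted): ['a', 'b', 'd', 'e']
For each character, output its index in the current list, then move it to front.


MTF encoding:
'e': index 3 in ['a', 'b', 'd', 'e'] -> ['e', 'a', 'b', 'd']
'd': index 3 in ['e', 'a', 'b', 'd'] -> ['d', 'e', 'a', 'b']
'd': index 0 in ['d', 'e', 'a', 'b'] -> ['d', 'e', 'a', 'b']
'b': index 3 in ['d', 'e', 'a', 'b'] -> ['b', 'd', 'e', 'a']
'e': index 2 in ['b', 'd', 'e', 'a'] -> ['e', 'b', 'd', 'a']
'b': index 1 in ['e', 'b', 'd', 'a'] -> ['b', 'e', 'd', 'a']
'b': index 0 in ['b', 'e', 'd', 'a'] -> ['b', 'e', 'd', 'a']
'e': index 1 in ['b', 'e', 'd', 'a'] -> ['e', 'b', 'd', 'a']
'a': index 3 in ['e', 'b', 'd', 'a'] -> ['a', 'e', 'b', 'd']
'a': index 0 in ['a', 'e', 'b', 'd'] -> ['a', 'e', 'b', 'd']


Output: [3, 3, 0, 3, 2, 1, 0, 1, 3, 0]
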